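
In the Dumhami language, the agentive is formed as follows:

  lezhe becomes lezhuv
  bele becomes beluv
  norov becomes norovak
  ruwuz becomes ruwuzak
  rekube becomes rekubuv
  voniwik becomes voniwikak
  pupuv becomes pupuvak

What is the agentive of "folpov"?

folpovak

rekube and ruwuz both begin with r- yet inflect differently (rekubuv, ruwuzak), so the first letter is not what conditions the rule; the final letter is.
"folpov" ends in -v. The stems ending in -v (pupuv → pupuvak, norov → norovak) add -ak.
The other pattern: stems ending in -e drop the final letter and add -uv.
So folpov → folpovak.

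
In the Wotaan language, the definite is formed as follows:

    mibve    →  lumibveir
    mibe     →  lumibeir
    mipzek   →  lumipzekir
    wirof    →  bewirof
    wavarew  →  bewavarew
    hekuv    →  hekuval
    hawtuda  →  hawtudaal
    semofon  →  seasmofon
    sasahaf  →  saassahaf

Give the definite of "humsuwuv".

"humsuwuv" begins with h-. The stems beginning with h- (hekuv → hekuval, hawtuda → hawtudaal) add -al.
So humsuwuv → humsuwuval.

humsuwuval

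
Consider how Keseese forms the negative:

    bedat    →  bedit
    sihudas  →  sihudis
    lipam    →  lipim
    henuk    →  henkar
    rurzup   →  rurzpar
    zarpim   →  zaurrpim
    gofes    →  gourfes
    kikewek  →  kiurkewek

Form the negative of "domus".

lipam and zarpim both end in -m yet inflect differently (lipim, zaurrpim), so the final letter is not what conditions the rule; the last vowel is.
"domus" has last vowel 'u'. The stems whose last vowel is 'u' (henuk → henkar, rurzup → rurzpar) delete the last vowel and add -ar.
So domus → domsar.

domsar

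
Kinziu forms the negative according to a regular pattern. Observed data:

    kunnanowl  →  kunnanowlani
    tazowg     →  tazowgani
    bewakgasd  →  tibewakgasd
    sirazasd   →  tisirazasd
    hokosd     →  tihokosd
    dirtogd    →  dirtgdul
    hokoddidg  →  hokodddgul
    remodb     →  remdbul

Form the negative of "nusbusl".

bewakgasd and dirtogd both end in -d yet inflect differently (tibewakgasd, dirtgdul), so the final letter is not what conditions the rule; the second-to-last letter is.
"nusbusl" has second-to-last letter 's'. The stems whose second-to-last letter is 's' (bewakgasd → tibewakgasd, sirazasd → tisirazasd, hokosd → tihokosd) add the prefix ti-.
The other patterns: stems whose second-to-last letter is 'w' add -ani; stems whose second-to-last letter is 'd' or 'g' delete the last vowel and add -ul.
So nusbusl → tinusbusl.

tinusbusl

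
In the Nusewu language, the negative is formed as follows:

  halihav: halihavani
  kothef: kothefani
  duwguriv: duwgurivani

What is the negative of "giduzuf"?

Every pair shown (halihav → halihavani, kothef → kothefani, duwguriv → duwgurivani) follows the same rule: add -ani.
So giduzuf → giduzufani.

giduzufani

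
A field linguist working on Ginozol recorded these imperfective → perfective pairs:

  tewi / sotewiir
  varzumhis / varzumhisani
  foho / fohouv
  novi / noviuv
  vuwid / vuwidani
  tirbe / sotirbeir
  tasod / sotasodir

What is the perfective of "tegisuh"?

sotegisuhir

vuwid and tasod both end in -d yet inflect differently (vuwidani, sotasodir), so the final letter is not what conditions the rule; the first letter is.
"tegisuh" begins with t-. The stems beginning with t- (tewi → sotewiir, tirbe → sotirbeir, tasod → sotasodir) add so- … -ir around the stem.
So tegisuh → sotegisuhir.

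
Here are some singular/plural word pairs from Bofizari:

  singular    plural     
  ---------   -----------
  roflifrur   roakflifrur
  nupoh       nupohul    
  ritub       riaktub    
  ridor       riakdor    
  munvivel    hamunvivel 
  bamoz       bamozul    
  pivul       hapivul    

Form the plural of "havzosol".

roflifrur and pivul both have last vowel 'u' yet inflect differently (roakflifrur, hapivul), so the last vowel is not what conditions the rule; the final letter is.
"havzosol" ends in -l. The stems ending in -l (munvivel → hamunvivel, pivul → hapivul) add the prefix ha-.
So havzosol → hahavzosol.

hahavzosol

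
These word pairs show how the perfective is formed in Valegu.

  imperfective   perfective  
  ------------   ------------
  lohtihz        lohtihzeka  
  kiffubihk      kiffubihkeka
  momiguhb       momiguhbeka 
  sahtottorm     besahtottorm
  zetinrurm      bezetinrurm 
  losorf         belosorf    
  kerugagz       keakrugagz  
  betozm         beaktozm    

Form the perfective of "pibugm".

lohtihz and kerugagz both end in -z yet inflect differently (lohtihzeka, keakrugagz), so the final letter is not what conditions the rule; the second-to-last letter is.
"pibugm" has second-to-last letter 'g'. The one such stem in the data (kerugagz → keakrugagz) inserts -ak- after the first vowel (as does betozm), so the same rule applies.
The other patterns: stems whose second-to-last letter is 'h' add -eka; stems whose second-to-last letter is 'r' add the prefix be-.
So pibugm → piakbugm.

piakbugm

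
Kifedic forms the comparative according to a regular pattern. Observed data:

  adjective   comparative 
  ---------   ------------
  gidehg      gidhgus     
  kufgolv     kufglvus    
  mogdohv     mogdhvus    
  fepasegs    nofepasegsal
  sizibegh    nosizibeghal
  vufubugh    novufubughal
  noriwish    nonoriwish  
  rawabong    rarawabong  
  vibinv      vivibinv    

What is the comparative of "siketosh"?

sisiketosh

sizibegh and noriwish both end in -h yet inflect differently (nosizibeghal, nonoriwish), so the final letter is not what conditions the rule; the second-to-last letter is.
"siketosh" has second-to-last letter 's'. The one such stem in the data (noriwish → nonoriwish) repeats the first consonant+vowel as a prefix (as do rawabong, vibinv), so the same rule applies.
So siketosh → sisiketosh.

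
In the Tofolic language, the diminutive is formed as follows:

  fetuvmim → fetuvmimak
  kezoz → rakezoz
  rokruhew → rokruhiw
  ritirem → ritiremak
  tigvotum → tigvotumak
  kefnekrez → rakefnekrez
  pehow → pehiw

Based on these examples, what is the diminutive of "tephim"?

tephimak

pehow and kezoz both have last vowel 'o' yet inflect differently (pehiw, rakezoz), so the last vowel is not what conditions the rule; the final letter is.
"tephim" ends in -m. The stems ending in -m (ritirem → ritiremak, fetuvmim → fetuvmimak, tigvotum → tigvotumak) add -ak.
The other patterns: stems ending in -w change the last vowel to 'i'; stems ending in -z add the prefix ra-.
So tephim → tephimak.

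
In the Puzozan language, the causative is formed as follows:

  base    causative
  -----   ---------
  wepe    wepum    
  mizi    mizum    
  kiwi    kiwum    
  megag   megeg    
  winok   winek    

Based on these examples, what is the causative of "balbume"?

winok and wepe both begin with w- yet inflect differently (winek, wepum), so the first letter is not what conditions the rule; whether the stem ends in a vowel or a consonant is.
"balbume" ends in a vowel. The stems ending in a vowel (wepe → wepum, mizi → mizum, kiwi → kiwum) drop the final letter and add -um.
So balbume → balbumum.

balbumum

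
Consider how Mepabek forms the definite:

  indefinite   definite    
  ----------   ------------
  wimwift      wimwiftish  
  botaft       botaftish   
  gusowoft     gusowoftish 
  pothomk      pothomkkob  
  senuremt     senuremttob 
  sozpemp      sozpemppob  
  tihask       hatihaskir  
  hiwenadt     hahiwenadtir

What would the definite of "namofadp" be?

hanamofadpir

wimwift and senuremt both end in -t yet inflect differently (wimwiftish, senuremttob), so the final letter is not what conditions the rule; the second-to-last letter is.
"namofadp" has second-to-last letter 'd'. The one such stem in the data (hiwenadt → hahiwenadtir) adds ha- … -ir around the stem, so the same rule applies.
So namofadp → hanamofadpir.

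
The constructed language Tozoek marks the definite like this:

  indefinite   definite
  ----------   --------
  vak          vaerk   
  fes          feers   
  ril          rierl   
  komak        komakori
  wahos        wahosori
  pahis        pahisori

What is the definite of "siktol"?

siktolori

vak and komak both end in -k yet inflect differently (vaerk, komakori), so the final letter is not what conditions the rule; the number of vowels is.
"siktol" has 2 vowels. The stems with 2 vowels (komak → komakori, wahos → wahosori, pahis → pahisori) add -ori.
The other pattern: stems with 1 vowel insert -er- after the first vowel.
So siktol → siktolori.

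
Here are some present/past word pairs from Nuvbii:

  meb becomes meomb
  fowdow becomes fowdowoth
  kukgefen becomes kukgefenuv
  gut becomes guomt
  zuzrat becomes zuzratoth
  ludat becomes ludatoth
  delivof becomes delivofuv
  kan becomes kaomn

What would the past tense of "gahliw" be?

"gahliw" has 2 vowels. The stems with 2 vowels (zuzrat → zuzratoth, ludat → ludatoth, fowdow → fowdowoth) add -oth.
So gahliw → gahliwoth.

gahliwoth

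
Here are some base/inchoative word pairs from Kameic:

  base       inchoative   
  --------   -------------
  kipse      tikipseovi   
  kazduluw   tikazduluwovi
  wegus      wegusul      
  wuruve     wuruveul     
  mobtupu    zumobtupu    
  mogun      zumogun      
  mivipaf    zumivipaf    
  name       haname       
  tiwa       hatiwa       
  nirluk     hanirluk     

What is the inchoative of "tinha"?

kipse and wuruve both end in -e yet inflect differently (tikipseovi, wuruveul), so the final letter is not what conditions the rule; the first letter is.
"tinha" begins with t-. The one such stem in the data (tiwa → hatiwa) adds the prefix ha-, so the same rule applies.
The other patterns: stems beginning with k- add ti- … -ovi around the stem; stems beginning with w- add -ul; stems beginning with m- add the prefix zu-.
So tinha → hatinha.

hatinha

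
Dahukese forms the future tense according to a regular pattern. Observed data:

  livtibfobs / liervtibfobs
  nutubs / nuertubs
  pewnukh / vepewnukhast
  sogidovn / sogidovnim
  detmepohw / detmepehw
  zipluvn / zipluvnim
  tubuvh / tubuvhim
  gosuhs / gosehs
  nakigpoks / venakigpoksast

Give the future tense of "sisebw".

siersebw

nakigpoks and gosuhs both end in -s yet inflect differently (venakigpoksast, gosehs), so the final letter is not what conditions the rule; the second-to-last letter is.
"sisebw" has second-to-last letter 'b'. The stems whose second-to-last letter is 'b' (nutubs → nuertubs, livtibfobs → liervtibfobs) insert -er- after the first vowel.
So sisebw → siersebw.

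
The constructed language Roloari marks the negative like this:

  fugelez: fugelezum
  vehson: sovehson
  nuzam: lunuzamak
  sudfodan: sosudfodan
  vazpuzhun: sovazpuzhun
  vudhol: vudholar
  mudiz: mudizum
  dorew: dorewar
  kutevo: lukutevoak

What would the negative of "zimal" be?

zimalar

"zimal" ends in -l. The one such stem in the data (vudhol → vudholar) adds -ar, so the same rule applies.
The other patterns: stems ending in -n add the prefix so-; stems ending in -z add -um; stems ending in -m or -o add lu- … -ak around the stem.
So zimal → zimalar.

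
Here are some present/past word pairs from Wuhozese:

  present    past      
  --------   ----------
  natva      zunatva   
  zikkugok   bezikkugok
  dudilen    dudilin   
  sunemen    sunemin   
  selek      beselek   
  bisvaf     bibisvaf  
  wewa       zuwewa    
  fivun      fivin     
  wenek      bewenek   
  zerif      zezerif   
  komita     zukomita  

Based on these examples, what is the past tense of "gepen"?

"gepen" ends in -n. The stems ending in -n (dudilen → dudilin, sunemen → sunemin, fivun → fivin) change the last vowel to 'i'.
So gepen → gepin.

gepin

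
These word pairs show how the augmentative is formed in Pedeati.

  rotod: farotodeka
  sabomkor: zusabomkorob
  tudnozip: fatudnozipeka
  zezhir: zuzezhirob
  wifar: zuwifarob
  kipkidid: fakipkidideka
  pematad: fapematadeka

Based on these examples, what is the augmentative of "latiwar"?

wifar and pematad both have last vowel 'a' yet inflect differently (zuwifarob, fapematadeka), so the last vowel is not what conditions the rule; the final letter is.
"latiwar" ends in -r. The stems ending in -r (sabomkor → zusabomkorob, zezhir → zuzezhirob, wifar → zuwifarob) add zu- … -ob around the stem.
So latiwar → zulatiwarob.

zulatiwarob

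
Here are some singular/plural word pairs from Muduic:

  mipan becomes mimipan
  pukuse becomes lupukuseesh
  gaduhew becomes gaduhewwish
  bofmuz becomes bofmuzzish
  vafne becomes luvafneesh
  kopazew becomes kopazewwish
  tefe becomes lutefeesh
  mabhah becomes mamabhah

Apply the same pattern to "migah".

tefe and gaduhew both have last vowel 'e' yet inflect differently (lutefeesh, gaduhewwish), so the last vowel is not what conditions the rule; the final letter is.
"migah" ends in -h. The one such stem in the data (mabhah → mamabhah) repeats the first consonant+vowel as a prefix (as does mipan), so the same rule applies.
So migah → mimigah.

mimigah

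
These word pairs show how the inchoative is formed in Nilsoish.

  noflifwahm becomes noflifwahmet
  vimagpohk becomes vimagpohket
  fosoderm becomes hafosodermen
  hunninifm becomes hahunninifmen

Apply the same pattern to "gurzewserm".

hagurzewsermen

"gurzewserm" has second-to-last letter 'r'. The one such stem in the data (fosoderm → hafosodermen) adds ha- … -en around the stem, so the same rule applies.
So gurzewserm → hagurzewsermen.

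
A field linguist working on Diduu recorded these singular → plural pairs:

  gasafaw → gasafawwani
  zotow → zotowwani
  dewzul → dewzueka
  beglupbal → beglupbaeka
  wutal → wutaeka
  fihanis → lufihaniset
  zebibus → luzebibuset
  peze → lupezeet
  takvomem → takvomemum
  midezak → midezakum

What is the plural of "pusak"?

pusakum

"pusak" ends in -k. The one such stem in the data (midezak → midezakum) adds -um, so the same rule applies.
So pusak → pusakum.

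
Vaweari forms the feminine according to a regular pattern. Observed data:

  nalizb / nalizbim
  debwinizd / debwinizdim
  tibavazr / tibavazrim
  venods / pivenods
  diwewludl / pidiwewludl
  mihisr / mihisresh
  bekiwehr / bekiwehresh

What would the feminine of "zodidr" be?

pizodidr

tibavazr and mihisr both end in -r yet inflect differently (tibavazrim, mihisresh), so the final letter is not what conditions the rule; the second-to-last letter is.
"zodidr" has second-to-last letter 'd'. The stems whose second-to-last letter is 'd' (venods → pivenods, diwewludl → pidiwewludl) add the prefix pi-.
The other patterns: stems whose second-to-last letter is 'z' add -im; stems whose second-to-last letter is 'h' or 's' add -esh.
So zodidr → pizodidr.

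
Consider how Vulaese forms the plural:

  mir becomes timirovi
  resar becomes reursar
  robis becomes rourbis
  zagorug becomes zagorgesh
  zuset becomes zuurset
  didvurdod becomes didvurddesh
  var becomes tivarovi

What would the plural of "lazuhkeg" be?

lazuhkgesh

mir and resar both end in -r yet inflect differently (timirovi, reursar), so the final letter is not what conditions the rule; the number of vowels is.
"lazuhkeg" has 3 vowels. The stems with 3 vowels (zagorug → zagorgesh, didvurdod → didvurddesh) delete the last vowel and add -esh.
So lazuhkeg → lazuhkgesh.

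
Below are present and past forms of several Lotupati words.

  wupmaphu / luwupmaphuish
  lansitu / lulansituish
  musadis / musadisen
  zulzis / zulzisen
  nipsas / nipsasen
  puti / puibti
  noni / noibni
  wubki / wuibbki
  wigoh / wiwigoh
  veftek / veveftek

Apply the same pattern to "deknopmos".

"deknopmos" ends in -s. The stems ending in -s (musadis → musadisen, zulzis → zulzisen, nipsas → nipsasen) add -en.
The other patterns: stems ending in -u add lu- … -ish around the stem; stems ending in -i insert -ib- after the first vowel; stems ending in -h or -k repeat the first consonant+vowel as a prefix.
So deknopmos → deknopmosen.

deknopmosen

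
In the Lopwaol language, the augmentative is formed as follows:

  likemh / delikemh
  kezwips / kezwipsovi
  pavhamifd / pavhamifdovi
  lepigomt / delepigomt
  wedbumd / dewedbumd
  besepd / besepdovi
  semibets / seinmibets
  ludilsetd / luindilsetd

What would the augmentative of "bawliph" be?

pavhamifd and ludilsetd both end in -d yet inflect differently (pavhamifdovi, luindilsetd), so the final letter is not what conditions the rule; the second-to-last letter is.
"bawliph" has second-to-last letter 'p'. The stems whose second-to-last letter is 'p' (kezwips → kezwipsovi, besepd → besepdovi) add -ovi.
So bawliph → bawliphovi.

bawliphovi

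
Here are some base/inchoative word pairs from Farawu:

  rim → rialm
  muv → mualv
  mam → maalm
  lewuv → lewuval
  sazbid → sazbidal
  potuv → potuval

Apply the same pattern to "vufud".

vufudal

"vufud" has 2 vowels. The stems with 2 vowels (lewuv → lewuval, potuv → potuval, sazbid → sazbidal) add -al.
The other pattern: stems with 1 vowel insert -al- after the first vowel.
So vufud → vufudal.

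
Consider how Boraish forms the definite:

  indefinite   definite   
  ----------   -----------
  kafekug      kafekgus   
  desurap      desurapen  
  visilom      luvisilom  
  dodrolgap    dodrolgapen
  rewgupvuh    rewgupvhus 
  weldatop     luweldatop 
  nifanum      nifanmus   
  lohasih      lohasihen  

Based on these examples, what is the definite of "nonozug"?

nifanum and visilom both end in -m yet inflect differently (nifanmus, luvisilom), so the final letter is not what conditions the rule; the last vowel is.
"nonozug" has last vowel 'u'. The stems whose last vowel is 'u' (kafekug → kafekgus, rewgupvuh → rewgupvhus, nifanum → nifanmus) delete the last vowel and add -us.
The other patterns: stems whose last vowel is 'o' add the prefix lu-; stems whose last vowel is 'a' or 'i' add -en.
So nonozug → nonozgus.

nonozgus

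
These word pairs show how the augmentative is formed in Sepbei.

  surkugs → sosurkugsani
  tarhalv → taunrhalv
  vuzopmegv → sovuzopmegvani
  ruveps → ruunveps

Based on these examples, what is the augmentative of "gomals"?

gounmals

vuzopmegv and tarhalv both end in -v yet inflect differently (sovuzopmegvani, taunrhalv), so the final letter is not what conditions the rule; the second-to-last letter is.
"gomals" has second-to-last letter 'l'. The one such stem in the data (tarhalv → taunrhalv) inserts -un- after the first vowel (as does ruveps), so the same rule applies.
So gomals → gounmals.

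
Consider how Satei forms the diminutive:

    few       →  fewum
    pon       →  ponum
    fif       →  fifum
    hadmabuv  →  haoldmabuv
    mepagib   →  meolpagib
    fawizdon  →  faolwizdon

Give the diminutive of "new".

newum

"new" has 1 vowel. The stems with 1 vowel (few → fewum, pon → ponum, fif → fifum) add -um.
The other pattern: stems with 3 vowels insert -ol- after the first vowel.
So new → newum.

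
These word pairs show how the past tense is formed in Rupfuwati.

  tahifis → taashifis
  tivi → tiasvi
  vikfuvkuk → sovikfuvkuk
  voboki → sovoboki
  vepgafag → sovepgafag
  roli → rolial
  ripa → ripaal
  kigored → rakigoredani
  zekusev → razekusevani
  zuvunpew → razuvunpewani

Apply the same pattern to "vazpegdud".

tivi and voboki both end in -i yet inflect differently (tiasvi, sovoboki), so the final letter is not what conditions the rule; the first letter is.
"vazpegdud" begins with v-. The stems beginning with v- (vikfuvkuk → sovikfuvkuk, voboki → sovoboki, vepgafag → sovepgafag) add the prefix so-.
The other patterns: stems beginning with t- insert -as- after the first vowel; stems beginning with r- add -al; stems beginning with k- or z- add ra- … -ani around the stem.
So vazpegdud → sovazpegdud.

sovazpegdud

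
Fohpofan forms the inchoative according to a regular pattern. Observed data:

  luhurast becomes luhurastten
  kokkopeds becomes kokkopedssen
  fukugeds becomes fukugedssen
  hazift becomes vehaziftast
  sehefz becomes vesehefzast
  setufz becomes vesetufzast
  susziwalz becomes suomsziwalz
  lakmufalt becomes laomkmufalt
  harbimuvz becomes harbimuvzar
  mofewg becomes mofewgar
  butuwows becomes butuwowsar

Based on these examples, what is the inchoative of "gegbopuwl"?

luhurast and hazift both end in -t yet inflect differently (luhurastten, vehaziftast), so the final letter is not what conditions the rule; the second-to-last letter is.
"gegbopuwl" has second-to-last letter 'w'. The stems whose second-to-last letter is 'w' (mofewg → mofewgar, butuwows → butuwowsar) add -ar.
So gegbopuwl → gegbopuwlar.

gegbopuwlar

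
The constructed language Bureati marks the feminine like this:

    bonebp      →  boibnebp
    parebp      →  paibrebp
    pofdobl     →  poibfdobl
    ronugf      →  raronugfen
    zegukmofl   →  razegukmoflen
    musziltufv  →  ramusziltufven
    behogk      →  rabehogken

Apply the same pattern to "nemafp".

pofdobl and zegukmofl both end in -l yet inflect differently (poibfdobl, razegukmoflen), so the final letter is not what conditions the rule; the second-to-last letter is.
"nemafp" has second-to-last letter 'f'. The stems whose second-to-last letter is 'f' (zegukmofl → razegukmoflen, musziltufv → ramusziltufven) add ra- … -en around the stem.
So nemafp → ranemafpen.

ranemafpen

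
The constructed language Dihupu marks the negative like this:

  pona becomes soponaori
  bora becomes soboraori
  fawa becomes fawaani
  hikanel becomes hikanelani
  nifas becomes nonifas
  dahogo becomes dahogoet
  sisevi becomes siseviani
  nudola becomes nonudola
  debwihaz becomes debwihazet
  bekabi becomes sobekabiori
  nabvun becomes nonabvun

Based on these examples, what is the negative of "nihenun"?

pona and nudola both end in -a yet inflect differently (soponaori, nonudola), so the final letter is not what conditions the rule; the first letter is.
"nihenun" begins with n-. The stems beginning with n- (nabvun → nonabvun, nifas → nonifas, nudola → nonudola) add the prefix no-.
The other patterns: stems beginning with b- or p- add so- … -ori around the stem; stems beginning with d- add -et; stems beginning with f-, h- or s- add -ani.
So nihenun → nonihenun.

nonihenun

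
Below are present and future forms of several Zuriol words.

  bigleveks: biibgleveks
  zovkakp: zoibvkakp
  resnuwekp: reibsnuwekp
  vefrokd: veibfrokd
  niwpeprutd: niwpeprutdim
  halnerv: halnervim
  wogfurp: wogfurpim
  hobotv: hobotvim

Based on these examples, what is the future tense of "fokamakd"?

foibkamakd

"fokamakd" has second-to-last letter 'k'. The stems whose second-to-last letter is 'k' (bigleveks → biibgleveks, zovkakp → zoibvkakp, resnuwekp → reibsnuwekp) insert -ib- after the first vowel.
So fokamakd → foibkamakd.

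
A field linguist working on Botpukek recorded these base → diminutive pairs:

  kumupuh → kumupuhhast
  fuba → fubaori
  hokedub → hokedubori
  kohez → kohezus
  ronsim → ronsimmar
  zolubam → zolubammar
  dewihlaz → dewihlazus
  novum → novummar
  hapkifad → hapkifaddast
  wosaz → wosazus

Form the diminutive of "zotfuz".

zotfuzus

"zotfuz" ends in -z. The stems ending in -z (wosaz → wosazus, kohez → kohezus, dewihlaz → dewihlazus) add -us.
The other patterns: stems ending in -m double the final consonant and add -ar; stems ending in -a or -b add -ori; stems ending in -d or -h double the final consonant and add -ast.
So zotfuz → zotfuzus.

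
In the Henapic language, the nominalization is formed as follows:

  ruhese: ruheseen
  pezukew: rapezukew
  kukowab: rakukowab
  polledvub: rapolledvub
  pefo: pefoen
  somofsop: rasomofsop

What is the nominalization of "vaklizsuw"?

"vaklizsuw" ends in a consonant. The stems ending in a consonant (polledvub → rapolledvub, pezukew → rapezukew, kukowab → rakukowab) add the prefix ra-.
So vaklizsuw → ravaklizsuw.

ravaklizsuw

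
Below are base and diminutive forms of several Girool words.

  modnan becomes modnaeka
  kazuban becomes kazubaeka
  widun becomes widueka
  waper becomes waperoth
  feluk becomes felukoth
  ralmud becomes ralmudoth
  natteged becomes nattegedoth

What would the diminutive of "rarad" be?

raradoth

"rarad" ends in -d. The stems ending in -d (ralmud → ralmudoth, natteged → nattegedoth) add -oth.
The other pattern: stems ending in -n drop the final letter and add -eka.
So rarad → raradoth.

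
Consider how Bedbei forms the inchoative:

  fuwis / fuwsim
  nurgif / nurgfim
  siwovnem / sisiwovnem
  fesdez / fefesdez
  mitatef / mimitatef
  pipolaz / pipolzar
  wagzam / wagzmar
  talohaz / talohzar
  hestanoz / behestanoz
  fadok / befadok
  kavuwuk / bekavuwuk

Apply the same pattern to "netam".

nurgif and mitatef both end in -f yet inflect differently (nurgfim, mimitatef), so the final letter is not what conditions the rule; the last vowel is.
"netam" has last vowel 'a'. The stems whose last vowel is 'a' (pipolaz → pipolzar, wagzam → wagzmar, talohaz → talohzar) delete the last vowel and add -ar.
So netam → netmar.

netmar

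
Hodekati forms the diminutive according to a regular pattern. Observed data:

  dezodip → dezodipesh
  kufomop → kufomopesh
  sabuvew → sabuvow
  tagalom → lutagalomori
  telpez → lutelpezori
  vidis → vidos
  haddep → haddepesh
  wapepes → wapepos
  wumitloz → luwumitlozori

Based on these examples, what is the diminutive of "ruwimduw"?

ruwimdow

kufomop and tagalom both have last vowel 'o' yet inflect differently (kufomopesh, lutagalomori), so the last vowel is not what conditions the rule; the final letter is.
"ruwimduw" ends in -w. The one such stem in the data (sabuvew → sabuvow) changes the last vowel to 'o' (as do vidis, wapepes), so the same rule applies.
The other patterns: stems ending in -p add -esh; stems ending in -m or -z add lu- … -ori around the stem.
So ruwimduw → ruwimdow.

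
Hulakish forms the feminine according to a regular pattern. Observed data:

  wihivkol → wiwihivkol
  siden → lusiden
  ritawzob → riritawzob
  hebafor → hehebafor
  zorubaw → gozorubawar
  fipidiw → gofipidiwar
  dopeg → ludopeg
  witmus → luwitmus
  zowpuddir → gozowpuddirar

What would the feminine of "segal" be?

"segal" has last vowel 'a'. The one such stem in the data (zorubaw → gozorubawar) adds go- … -ar around the stem, so the same rule applies.
The other patterns: stems whose last vowel is 'o' repeat the first consonant+vowel as a prefix; stems whose last vowel is 'e' or 'u' add the prefix lu-.
So segal → gosegalar.

gosegalar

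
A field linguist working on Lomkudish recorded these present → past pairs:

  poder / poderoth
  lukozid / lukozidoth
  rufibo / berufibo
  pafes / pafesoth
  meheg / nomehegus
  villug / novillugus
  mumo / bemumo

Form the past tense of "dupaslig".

nodupasligus

"dupaslig" ends in -g. The stems ending in -g (meheg → nomehegus, villug → novillugus) add no- … -us around the stem.
So dupaslig → nodupasligus.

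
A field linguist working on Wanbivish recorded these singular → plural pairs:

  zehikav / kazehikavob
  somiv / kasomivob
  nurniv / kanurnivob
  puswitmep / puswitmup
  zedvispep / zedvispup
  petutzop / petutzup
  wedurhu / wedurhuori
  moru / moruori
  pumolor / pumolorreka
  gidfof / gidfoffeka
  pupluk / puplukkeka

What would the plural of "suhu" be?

"suhu" ends in -u. The stems ending in -u (wedurhu → wedurhuori, moru → moruori) add -ori.
The other patterns: stems ending in -v add ka- … -ob around the stem; stems ending in -p change the last vowel to 'u'; stems ending in -f, -k or -r double the final consonant and add -eka.
So suhu → suhuori.

suhuori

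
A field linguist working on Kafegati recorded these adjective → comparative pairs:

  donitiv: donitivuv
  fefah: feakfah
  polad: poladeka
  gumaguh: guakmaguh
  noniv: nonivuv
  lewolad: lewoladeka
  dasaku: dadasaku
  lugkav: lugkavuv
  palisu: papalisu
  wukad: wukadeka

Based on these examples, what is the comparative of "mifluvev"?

"mifluvev" ends in -v. The stems ending in -v (donitiv → donitivuv, noniv → nonivuv, lugkav → lugkavuv) add -uv.
So mifluvev → mifluvevuv.

mifluvevuv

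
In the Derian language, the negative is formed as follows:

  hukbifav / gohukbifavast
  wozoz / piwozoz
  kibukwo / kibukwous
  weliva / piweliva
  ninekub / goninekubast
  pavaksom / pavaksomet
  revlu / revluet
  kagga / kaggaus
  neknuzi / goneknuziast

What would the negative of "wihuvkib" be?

piwihuvkib

kagga and weliva both end in -a yet inflect differently (kaggaus, piweliva), so the final letter is not what conditions the rule; the first letter is.
"wihuvkib" begins with w-. The stems beginning with w- (wozoz → piwozoz, weliva → piweliva) add the prefix pi-.
So wihuvkib → piwihuvkib.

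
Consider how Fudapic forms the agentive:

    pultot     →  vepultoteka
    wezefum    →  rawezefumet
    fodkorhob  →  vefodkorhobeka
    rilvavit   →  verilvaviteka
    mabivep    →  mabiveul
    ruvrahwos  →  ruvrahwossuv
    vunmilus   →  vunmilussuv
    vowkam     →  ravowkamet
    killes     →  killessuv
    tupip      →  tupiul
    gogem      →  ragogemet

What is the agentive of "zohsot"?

vezohsoteka

"zohsot" ends in -t. The stems ending in -t (pultot → vepultoteka, rilvavit → verilvaviteka) add ve- … -eka around the stem.
The other patterns: stems ending in -m add ra- … -et around the stem; stems ending in -s double the final consonant and add -uv; stems ending in -p drop the final letter and add -ul.
So zohsot → vezohsoteka.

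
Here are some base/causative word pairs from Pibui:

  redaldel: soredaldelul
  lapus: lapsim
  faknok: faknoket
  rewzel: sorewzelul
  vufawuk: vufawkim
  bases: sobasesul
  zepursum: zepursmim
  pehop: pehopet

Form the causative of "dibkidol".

faknok and vufawuk both end in -k yet inflect differently (faknoket, vufawkim), so the final letter is not what conditions the rule; the last vowel is.
"dibkidol" has last vowel 'o'. The stems whose last vowel is 'o' (faknok → faknoket, pehop → pehopet) add -et.
So dibkidol → dibkidolet.

dibkidolet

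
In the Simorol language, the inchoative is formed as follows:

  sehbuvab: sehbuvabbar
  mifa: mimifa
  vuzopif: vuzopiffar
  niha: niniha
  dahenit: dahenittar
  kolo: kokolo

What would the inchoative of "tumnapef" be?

tumnapeffar

mifa and sehbuvab both have last vowel 'a' yet inflect differently (mimifa, sehbuvabbar), so the last vowel is not what conditions the rule; whether the stem ends in a vowel or a consonant is.
"tumnapef" ends in a consonant. The stems ending in a consonant (vuzopif → vuzopiffar, sehbuvab → sehbuvabbar, dahenit → dahenittar) double the final consonant and add -ar.
The other pattern: stems ending in a vowel repeat the first consonant+vowel as a prefix.
So tumnapef → tumnapeffar.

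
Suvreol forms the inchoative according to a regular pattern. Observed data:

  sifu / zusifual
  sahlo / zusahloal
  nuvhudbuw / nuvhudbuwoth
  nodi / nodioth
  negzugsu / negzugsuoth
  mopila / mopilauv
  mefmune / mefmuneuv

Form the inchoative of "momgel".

momgeluv

"momgel" begins with m-. The stems beginning with m- (mopila → mopilauv, mefmune → mefmuneuv) add -uv.
So momgel → momgeluv.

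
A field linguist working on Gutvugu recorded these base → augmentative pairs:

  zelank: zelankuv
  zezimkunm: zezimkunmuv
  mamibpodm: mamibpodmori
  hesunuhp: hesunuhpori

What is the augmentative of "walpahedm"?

zezimkunm and mamibpodm both end in -m yet inflect differently (zezimkunmuv, mamibpodmori), so the final letter is not what conditions the rule; the second-to-last letter is.
"walpahedm" has second-to-last letter 'd'. The one such stem in the data (mamibpodm → mamibpodmori) adds -ori, so the same rule applies.
So walpahedm → walpahedmori.

walpahedmori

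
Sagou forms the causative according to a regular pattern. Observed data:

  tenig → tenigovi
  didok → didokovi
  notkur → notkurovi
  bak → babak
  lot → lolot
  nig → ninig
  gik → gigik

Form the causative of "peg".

pepeg

"peg" has 1 vowel. The stems with 1 vowel (bak → babak, lot → lolot, nig → ninig) repeat the first consonant+vowel as a prefix.
The other pattern: stems with 2 vowels add -ovi.
So peg → pepeg.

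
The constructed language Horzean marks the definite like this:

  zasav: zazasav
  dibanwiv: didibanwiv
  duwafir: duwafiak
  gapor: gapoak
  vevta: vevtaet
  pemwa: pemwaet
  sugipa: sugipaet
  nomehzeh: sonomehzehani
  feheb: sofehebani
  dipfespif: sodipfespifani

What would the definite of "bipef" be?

sobipefani

dibanwiv and duwafir both have last vowel 'i' yet inflect differently (didibanwiv, duwafiak), so the last vowel is not what conditions the rule; the final letter is.
"bipef" ends in -f. The one such stem in the data (dipfespif → sodipfespifani) adds so- … -ani around the stem, so the same rule applies.
The other patterns: stems ending in -v repeat the first consonant+vowel as a prefix; stems ending in -r drop the final letter and add -ak; stems ending in -a add -et.
So bipef → sobipefani.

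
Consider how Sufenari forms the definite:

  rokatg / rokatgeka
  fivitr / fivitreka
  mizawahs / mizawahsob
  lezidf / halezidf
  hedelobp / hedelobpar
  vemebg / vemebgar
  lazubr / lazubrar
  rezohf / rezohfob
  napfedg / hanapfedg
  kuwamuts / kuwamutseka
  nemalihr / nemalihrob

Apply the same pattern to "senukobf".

senukobfar

kuwamuts and mizawahs both end in -s yet inflect differently (kuwamutseka, mizawahsob), so the final letter is not what conditions the rule; the second-to-last letter is.
"senukobf" has second-to-last letter 'b'. The stems whose second-to-last letter is 'b' (hedelobp → hedelobpar, lazubr → lazubrar, vemebg → vemebgar) add -ar.
So senukobf → senukobfar.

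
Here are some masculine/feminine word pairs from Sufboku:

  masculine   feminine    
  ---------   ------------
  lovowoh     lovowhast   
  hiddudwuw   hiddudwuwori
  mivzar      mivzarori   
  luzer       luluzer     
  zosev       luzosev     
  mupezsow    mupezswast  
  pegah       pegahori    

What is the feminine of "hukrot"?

luzer and mivzar both end in -r yet inflect differently (luluzer, mivzarori), so the final letter is not what conditions the rule; the last vowel is.
"hukrot" has last vowel 'o'. The stems whose last vowel is 'o' (mupezsow → mupezswast, lovowoh → lovowhast) delete the last vowel and add -ast.
The other patterns: stems whose last vowel is 'e' add the prefix lu-; stems whose last vowel is 'a' or 'u' add -ori.
So hukrot → hukrtast.

hukrtast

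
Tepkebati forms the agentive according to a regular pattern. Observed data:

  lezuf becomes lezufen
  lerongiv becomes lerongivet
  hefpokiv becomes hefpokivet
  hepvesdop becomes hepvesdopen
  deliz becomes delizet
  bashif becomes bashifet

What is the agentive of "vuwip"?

bashif and lezuf both end in -f yet inflect differently (bashifet, lezufen), so the final letter is not what conditions the rule; the last vowel is.
"vuwip" has last vowel 'i'. The stems whose last vowel is 'i' (lerongiv → lerongivet, deliz → delizet, bashif → bashifet) add -et.
The other pattern: stems whose last vowel is 'o' or 'u' add -en.
So vuwip → vuwipet.

vuwipet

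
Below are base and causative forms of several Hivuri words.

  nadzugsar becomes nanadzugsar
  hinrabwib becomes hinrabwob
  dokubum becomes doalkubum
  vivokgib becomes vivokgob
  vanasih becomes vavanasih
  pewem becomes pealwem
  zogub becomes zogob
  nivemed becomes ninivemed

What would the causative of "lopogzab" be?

lopogzob

zogub and dokubum both have last vowel 'u' yet inflect differently (zogob, doalkubum), so the last vowel is not what conditions the rule; the final letter is.
"lopogzab" ends in -b. The stems ending in -b (vivokgib → vivokgob, hinrabwib → hinrabwob, zogub → zogob) change the last vowel to 'o'.
So lopogzab → lopogzob.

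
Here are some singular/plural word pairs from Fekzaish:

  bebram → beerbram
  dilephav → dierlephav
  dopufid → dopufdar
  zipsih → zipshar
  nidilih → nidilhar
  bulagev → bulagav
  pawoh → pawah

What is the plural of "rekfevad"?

"rekfevad" has last vowel 'a'. The stems whose last vowel is 'a' (bebram → beerbram, dilephav → dierlephav) insert -er- after the first vowel.
The other patterns: stems whose last vowel is 'i' delete the last vowel and add -ar; stems whose last vowel is 'e' or 'o' change the last vowel to 'a'.
So rekfevad → reerkfevad.

reerkfevad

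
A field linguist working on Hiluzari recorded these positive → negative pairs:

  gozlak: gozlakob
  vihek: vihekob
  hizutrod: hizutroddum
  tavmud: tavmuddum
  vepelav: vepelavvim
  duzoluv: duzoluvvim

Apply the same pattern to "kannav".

gozlak and vepelav both have last vowel 'a' yet inflect differently (gozlakob, vepelavvim), so the last vowel is not what conditions the rule; the final letter is.
"kannav" ends in -v. The stems ending in -v (vepelav → vepelavvim, duzoluv → duzoluvvim) double the final consonant and add -im.
So kannav → kannavvim.

kannavvim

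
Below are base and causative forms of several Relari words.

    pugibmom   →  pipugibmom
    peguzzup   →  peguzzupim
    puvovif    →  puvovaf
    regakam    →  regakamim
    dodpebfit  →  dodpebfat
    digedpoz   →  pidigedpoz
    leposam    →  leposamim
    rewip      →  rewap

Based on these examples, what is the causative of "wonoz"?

rewip and peguzzup both end in -p yet inflect differently (rewap, peguzzupim), so the final letter is not what conditions the rule; the last vowel is.
"wonoz" has last vowel 'o'. The stems whose last vowel is 'o' (digedpoz → pidigedpoz, pugibmom → pipugibmom) add the prefix pi-.
So wonoz → piwonoz.

piwonoz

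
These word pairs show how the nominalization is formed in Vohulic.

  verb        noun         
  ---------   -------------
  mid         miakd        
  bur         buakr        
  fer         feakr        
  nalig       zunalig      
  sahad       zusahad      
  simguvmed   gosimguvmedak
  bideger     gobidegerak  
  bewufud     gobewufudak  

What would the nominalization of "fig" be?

"fig" has 1 vowel. The stems with 1 vowel (mid → miakd, bur → buakr, fer → feakr) insert -ak- after the first vowel.
The other patterns: stems with 2 vowels add the prefix zu-; stems with 3 vowels add go- … -ak around the stem.
So fig → fiakg.

fiakg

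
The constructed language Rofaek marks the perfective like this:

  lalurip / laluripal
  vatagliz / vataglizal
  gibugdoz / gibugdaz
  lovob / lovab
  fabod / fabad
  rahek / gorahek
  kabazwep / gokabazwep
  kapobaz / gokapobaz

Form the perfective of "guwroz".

guwraz

"guwroz" has last vowel 'o'. The stems whose last vowel is 'o' (gibugdoz → gibugdaz, lovob → lovab, fabod → fabad) change the last vowel to 'a'.
So guwroz → guwraz.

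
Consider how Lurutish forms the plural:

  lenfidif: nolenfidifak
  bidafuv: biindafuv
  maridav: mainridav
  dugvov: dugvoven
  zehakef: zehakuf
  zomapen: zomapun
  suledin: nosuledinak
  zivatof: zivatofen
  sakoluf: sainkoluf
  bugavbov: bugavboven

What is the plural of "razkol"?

dugvov and maridav both end in -v yet inflect differently (dugvoven, mainridav), so the final letter is not what conditions the rule; the last vowel is.
"razkol" has last vowel 'o'. The stems whose last vowel is 'o' (dugvov → dugvoven, zivatof → zivatofen, bugavbov → bugavboven) add -en.
The other patterns: stems whose last vowel is 'a' or 'u' insert -in- after the first vowel; stems whose last vowel is 'i' add no- … -ak around the stem; stems whose last vowel is 'e' change the last vowel to 'u'.
So razkol → razkolen.

razkolen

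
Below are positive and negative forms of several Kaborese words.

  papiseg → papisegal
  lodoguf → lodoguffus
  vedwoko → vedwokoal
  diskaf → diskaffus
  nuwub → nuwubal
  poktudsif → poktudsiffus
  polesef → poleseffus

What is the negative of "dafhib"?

dafhibal

polesef and papiseg both have last vowel 'e' yet inflect differently (poleseffus, papisegal), so the last vowel is not what conditions the rule; the final letter is.
"dafhib" ends in -b. The one such stem in the data (nuwub → nuwubal) adds -al, so the same rule applies.
The other pattern: stems ending in -f double the final consonant and add -us.
So dafhib → dafhibal.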